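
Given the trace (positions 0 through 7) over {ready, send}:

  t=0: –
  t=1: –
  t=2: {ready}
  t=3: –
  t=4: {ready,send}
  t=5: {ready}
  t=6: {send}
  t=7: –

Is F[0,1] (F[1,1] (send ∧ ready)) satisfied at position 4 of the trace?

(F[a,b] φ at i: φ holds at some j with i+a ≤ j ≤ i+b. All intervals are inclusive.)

Does not hold

Check F[1,1] (send ∧ ready) at each j in [4,5]:
  j=4: fails (none in [5,5])
  j=5: fails (none in [6,6])
No position in the window satisfies it → formula fails.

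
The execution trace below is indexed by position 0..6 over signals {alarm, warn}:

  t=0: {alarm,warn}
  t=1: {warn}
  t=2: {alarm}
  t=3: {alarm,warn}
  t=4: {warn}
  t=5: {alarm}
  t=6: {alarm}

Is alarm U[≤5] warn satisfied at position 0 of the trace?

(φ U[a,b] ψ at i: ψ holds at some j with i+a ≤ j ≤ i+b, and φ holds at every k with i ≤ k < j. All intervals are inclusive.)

Need some j in [0,5] with warn, and alarm at every k in [0,j-1].
  j=0: warn holds; no prefix to check → satisfied.

Yes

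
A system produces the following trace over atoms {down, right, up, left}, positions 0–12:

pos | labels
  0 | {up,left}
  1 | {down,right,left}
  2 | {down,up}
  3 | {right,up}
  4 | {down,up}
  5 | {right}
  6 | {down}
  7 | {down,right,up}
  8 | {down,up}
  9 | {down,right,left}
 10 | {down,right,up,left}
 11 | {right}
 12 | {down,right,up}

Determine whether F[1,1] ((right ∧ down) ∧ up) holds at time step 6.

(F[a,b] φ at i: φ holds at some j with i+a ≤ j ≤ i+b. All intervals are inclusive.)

Yes

Check ((right ∧ down) ∧ up) at each j in [7,7]:
  j=7: true
Found at j=7 → formula holds.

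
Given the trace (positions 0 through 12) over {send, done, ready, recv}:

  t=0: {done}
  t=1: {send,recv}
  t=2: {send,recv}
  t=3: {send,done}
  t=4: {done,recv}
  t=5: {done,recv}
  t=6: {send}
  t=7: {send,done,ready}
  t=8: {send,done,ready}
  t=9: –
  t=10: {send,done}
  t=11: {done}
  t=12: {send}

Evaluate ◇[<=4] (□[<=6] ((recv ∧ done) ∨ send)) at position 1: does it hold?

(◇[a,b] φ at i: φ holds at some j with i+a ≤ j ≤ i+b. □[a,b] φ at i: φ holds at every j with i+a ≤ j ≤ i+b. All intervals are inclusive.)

True

Check □[<=6] ((recv ∧ done) ∨ send) at each j in [1,5]:
  j=1: holds on [1,7]
  j=2: holds on [2,8]
  j=3: fails at 9
  j=4: fails at 9
  j=5: fails at 9
Found at j=1 → formula holds.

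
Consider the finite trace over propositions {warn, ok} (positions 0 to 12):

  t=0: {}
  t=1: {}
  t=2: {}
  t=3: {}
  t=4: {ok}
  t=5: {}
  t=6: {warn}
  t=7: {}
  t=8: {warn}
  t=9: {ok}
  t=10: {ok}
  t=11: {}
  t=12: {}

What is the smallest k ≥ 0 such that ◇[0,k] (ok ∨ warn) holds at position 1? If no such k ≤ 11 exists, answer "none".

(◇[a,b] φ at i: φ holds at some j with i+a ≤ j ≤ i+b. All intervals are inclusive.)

3

Scan j = 1,2,… for (ok ∨ warn):
  j=1: fails
  j=2: fails
  j=3: fails
  j=4: holds
First hit at j=4, so smallest k = 4-1 = 3.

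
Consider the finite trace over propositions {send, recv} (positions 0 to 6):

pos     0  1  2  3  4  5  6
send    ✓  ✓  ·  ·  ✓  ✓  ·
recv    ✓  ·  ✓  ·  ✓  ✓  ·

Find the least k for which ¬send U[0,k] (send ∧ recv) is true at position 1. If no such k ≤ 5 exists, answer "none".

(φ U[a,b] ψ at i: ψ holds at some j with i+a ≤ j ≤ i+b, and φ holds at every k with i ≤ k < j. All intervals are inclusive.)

none

Need earliest j ≥ 1 with (send ∧ recv), and ¬send at every k in [1,j-1].
  j=1: rhs fails.
  j=2: rhs fails.
  j=3: rhs fails.
  j=4: rhs holds but lhs fails at k=1.
  j=5: rhs holds but lhs fails at k=1.
  j=6: rhs fails.
No witness within the range → none.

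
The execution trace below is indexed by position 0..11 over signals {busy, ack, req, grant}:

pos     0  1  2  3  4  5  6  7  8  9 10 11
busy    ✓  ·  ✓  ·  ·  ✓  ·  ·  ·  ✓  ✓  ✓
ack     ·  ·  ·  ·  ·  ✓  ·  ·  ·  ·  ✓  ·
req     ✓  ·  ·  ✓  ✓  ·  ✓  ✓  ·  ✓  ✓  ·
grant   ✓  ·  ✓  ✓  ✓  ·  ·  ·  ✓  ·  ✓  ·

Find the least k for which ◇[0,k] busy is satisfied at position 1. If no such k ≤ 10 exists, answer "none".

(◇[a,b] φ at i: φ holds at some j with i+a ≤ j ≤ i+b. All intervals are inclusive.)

1

Scan j = 1,2,… for busy:
  j=1: fails
  j=2: holds
First hit at j=2, so smallest k = 2-1 = 1.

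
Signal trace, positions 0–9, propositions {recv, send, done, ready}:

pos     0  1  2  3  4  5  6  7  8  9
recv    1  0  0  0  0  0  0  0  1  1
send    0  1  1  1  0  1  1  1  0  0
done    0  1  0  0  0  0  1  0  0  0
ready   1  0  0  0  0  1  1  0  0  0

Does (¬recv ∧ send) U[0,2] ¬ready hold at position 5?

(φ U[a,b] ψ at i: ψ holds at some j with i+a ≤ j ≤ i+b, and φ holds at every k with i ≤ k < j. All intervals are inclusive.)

Need some j in [5,7] with ¬ready, and (¬recv ∧ send) at every k in [5,j-1].
  j=5: ¬ready false.
  j=6: ¬ready false.
  j=7: ¬ready holds; (¬recv ∧ send) holds at every k in [5,6] → satisfied.

Yes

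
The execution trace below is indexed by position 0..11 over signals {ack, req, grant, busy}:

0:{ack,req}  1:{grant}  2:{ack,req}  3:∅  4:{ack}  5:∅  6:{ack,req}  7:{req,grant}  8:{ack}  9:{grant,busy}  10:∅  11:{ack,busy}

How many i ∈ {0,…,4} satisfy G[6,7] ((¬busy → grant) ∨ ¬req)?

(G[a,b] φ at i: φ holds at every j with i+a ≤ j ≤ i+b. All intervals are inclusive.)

Evaluate at each i in [0,4]:
  i=0: ✗ (fails at j=6)
  i=1: ✓ (all of [7,8])
  i=2: ✓ (all of [8,9])
  i=3: ✓ (all of [9,10])
  i=4: ✓ (all of [10,11])
Positions where it holds: {1, 2, 3, 4} → 4.

4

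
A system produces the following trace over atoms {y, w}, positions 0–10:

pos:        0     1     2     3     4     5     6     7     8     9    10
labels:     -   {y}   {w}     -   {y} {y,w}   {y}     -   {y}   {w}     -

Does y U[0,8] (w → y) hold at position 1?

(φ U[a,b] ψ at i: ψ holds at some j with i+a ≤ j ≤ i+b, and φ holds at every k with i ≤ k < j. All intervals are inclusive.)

Yes

Need some j in [1,9] with (w → y), and y at every k in [1,j-1].
  j=1: (w → y) holds; no prefix to check → satisfied.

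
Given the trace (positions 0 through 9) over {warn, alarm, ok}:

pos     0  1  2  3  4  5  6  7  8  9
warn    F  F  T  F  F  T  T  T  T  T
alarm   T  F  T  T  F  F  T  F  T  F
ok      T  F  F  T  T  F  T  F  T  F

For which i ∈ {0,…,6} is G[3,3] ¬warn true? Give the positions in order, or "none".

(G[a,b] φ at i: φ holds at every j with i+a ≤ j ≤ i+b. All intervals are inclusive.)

Evaluate at each i in [0,6]:
  i=0: ✓ (all of [3,3])
  i=1: ✓ (all of [4,4])
  i=2: ✗ (fails at j=5)
  i=3: ✗ (fails at j=6)
  i=4: ✗ (fails at j=7)
  i=5: ✗ (fails at j=8)
  i=6: ✗ (fails at j=9)

0, 1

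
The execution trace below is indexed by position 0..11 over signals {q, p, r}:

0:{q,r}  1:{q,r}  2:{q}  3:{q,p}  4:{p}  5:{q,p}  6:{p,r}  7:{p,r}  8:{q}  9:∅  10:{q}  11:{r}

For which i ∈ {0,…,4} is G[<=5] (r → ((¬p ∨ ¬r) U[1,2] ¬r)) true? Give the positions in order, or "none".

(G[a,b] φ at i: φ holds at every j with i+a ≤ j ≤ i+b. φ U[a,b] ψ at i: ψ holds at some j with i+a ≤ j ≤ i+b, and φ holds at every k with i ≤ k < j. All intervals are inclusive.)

Evaluate at each i in [0,4]:
  i=0: ✓ (all of [0,5])
  i=1: ✗ (fails at j=6)
  i=2: ✗ (fails at j=6)
  i=3: ✗ (fails at j=6)
  i=4: ✗ (fails at j=6)

0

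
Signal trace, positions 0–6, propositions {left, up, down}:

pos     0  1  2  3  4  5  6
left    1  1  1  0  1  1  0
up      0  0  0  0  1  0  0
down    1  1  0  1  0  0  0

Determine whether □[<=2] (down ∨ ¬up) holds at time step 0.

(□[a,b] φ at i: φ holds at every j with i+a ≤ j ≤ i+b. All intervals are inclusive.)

Check (down ∨ ¬up) at every j in [0,2]:
  j=0: true
  j=1: true
  j=2: true
All positions satisfy it → formula holds.

Yes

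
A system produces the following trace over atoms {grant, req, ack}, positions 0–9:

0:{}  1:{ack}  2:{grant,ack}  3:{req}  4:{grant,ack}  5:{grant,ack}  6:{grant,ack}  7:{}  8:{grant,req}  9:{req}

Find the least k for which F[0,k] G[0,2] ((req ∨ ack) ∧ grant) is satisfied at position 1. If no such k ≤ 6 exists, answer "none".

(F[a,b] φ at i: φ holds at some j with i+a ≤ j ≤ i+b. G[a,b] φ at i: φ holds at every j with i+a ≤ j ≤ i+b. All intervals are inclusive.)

3

Scan j = 1,2,… for G[0,2] ((req ∨ ack) ∧ grant):
  j=1: fails
  j=2: fails
  j=3: fails
  j=4: holds
First hit at j=4, so smallest k = 4-1 = 3.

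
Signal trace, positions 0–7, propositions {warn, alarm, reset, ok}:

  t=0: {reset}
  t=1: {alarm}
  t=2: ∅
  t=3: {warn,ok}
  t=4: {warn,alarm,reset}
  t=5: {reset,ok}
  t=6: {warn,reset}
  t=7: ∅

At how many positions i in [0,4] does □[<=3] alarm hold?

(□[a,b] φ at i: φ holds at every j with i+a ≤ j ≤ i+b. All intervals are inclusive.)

Evaluate at each i in [0,4]:
  i=0: ✗ (fails at j=0)
  i=1: ✗ (fails at j=2)
  i=2: ✗ (fails at j=2)
  i=3: ✗ (fails at j=3)
  i=4: ✗ (fails at j=5)
Positions where it holds: {} → 0.

0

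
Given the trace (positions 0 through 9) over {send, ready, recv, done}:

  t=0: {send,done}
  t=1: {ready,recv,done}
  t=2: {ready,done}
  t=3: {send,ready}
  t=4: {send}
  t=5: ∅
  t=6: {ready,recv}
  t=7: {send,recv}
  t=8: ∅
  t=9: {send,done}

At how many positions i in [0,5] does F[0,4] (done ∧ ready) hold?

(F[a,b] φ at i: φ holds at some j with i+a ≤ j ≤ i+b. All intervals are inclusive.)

Evaluate at each i in [0,5]:
  i=0: ✓ (witness j=1)
  i=1: ✓ (witness j=1)
  i=2: ✓ (witness j=2)
  i=3: ✗ (none in [3,7])
  i=4: ✗ (none in [4,8])
  i=5: ✗ (none in [5,9])
Positions where it holds: {0, 1, 2} → 3.

3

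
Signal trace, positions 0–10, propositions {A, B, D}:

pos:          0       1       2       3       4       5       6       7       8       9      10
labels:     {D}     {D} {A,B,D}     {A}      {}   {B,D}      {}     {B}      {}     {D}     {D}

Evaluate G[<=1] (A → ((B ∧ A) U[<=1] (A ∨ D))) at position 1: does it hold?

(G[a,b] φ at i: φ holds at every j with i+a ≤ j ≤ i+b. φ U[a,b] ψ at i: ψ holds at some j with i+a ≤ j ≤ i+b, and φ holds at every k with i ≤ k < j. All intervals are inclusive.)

Holds

Check (A → ((B ∧ A) U[<=1] (A ∨ D))) at every j in [1,2]:
  j=1: antecedent false → ✓
  j=2: antecedent true; consequent holds → ✓
All positions satisfy it → formula holds.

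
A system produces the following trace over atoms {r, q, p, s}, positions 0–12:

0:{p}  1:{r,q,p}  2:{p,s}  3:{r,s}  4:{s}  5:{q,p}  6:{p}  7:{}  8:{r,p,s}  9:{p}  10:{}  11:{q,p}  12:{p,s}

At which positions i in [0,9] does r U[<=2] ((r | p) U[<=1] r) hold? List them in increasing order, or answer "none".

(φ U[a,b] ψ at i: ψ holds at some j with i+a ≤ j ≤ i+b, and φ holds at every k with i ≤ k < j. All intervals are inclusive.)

0, 1, 2, 3, 8

Evaluate at each i in [0,9]:
  i=0: ✓ (rhs at j=0)
  i=1: ✓ (rhs at j=1)
  i=2: ✓ (rhs at j=2)
  i=3: ✓ (rhs at j=3)
  i=4: ✗ (no rhs in [4,6])
  i=5: ✗ (no rhs in [5,7])
  i=6: ✗ (lhs fails at k=6 before rhs at j=8)
  i=7: ✗ (lhs fails at k=7 before rhs at j=8)
  i=8: ✓ (rhs at j=8)
  i=9: ✗ (no rhs in [9,11])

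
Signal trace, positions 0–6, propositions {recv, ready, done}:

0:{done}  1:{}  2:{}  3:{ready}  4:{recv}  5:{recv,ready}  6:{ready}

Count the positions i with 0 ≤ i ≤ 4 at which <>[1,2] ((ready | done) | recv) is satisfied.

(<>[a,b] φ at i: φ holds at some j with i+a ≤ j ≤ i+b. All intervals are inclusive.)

Evaluate at each i in [0,4]:
  i=0: ✗ (none in [1,2])
  i=1: ✓ (witness j=3)
  i=2: ✓ (witness j=3)
  i=3: ✓ (witness j=4)
  i=4: ✓ (witness j=5)
Positions where it holds: {1, 2, 3, 4} → 4.

4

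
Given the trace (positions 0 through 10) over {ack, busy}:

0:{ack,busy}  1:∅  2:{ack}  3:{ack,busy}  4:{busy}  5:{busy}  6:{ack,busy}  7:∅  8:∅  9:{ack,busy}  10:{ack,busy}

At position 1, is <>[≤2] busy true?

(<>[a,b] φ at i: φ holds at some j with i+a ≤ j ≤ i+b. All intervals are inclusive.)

Check busy at each j in [1,3]:
  j=1: false
  j=2: false
  j=3: true
Found at j=3 → formula holds.

Holds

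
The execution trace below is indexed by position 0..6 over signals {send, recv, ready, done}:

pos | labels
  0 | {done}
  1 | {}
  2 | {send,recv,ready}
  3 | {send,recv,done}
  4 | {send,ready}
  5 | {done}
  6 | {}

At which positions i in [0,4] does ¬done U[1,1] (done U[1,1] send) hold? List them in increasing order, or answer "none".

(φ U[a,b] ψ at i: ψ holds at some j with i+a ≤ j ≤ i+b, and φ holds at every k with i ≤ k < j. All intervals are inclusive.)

Evaluate at each i in [0,4]:
  i=0: ✗ (no rhs in [1,1])
  i=1: ✗ (no rhs in [2,2])
  i=2: ✓ (rhs at j=3; lhs holds on [2,2])
  i=3: ✗ (no rhs in [4,4])
  i=4: ✗ (no rhs in [5,5])

2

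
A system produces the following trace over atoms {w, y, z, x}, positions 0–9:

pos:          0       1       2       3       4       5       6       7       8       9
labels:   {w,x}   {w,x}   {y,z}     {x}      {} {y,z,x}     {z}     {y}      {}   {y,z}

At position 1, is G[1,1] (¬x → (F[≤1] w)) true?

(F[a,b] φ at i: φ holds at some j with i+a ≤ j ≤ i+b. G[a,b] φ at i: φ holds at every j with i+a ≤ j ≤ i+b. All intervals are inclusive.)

Check (¬x → (F[≤1] w)) at every j in [2,2]:
  j=2: antecedent true; consequent fails (none in [2,3]) → ✗
Fails at j=2 → formula fails.

False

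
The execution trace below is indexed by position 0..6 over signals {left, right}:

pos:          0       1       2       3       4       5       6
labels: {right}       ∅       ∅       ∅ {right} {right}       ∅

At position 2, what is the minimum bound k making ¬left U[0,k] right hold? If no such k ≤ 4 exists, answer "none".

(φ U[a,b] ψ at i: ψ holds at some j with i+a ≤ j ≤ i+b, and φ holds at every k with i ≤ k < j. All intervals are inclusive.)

Need earliest j ≥ 2 with right, and ¬left at every k in [2,j-1].
  j=2: rhs fails.
  j=3: rhs fails.
  j=4: rhs holds; lhs holds on [2,3]. k = 2.

2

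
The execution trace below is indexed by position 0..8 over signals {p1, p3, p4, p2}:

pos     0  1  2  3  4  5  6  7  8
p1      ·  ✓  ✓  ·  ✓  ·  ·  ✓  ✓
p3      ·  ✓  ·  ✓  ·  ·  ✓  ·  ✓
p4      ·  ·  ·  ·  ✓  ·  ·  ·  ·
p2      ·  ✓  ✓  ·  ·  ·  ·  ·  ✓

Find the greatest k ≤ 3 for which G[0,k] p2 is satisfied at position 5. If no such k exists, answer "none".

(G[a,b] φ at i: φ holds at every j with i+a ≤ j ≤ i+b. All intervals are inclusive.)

p2 must hold from j=5 onward; find where it first fails.
  j=5: fails → no k works.

none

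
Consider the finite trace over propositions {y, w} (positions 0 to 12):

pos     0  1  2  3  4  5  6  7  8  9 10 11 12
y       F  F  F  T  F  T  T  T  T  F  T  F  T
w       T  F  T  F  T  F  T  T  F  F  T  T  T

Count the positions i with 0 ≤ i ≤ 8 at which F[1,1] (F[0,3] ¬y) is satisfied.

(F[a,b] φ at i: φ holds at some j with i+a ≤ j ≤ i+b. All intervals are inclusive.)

8

Evaluate at each i in [0,8]:
  i=0: ✓ (witness j=1)
  i=1: ✓ (witness j=2)
  i=2: ✓ (witness j=3)
  i=3: ✓ (witness j=4)
  i=4: ✗ (none in [5,5])
  i=5: ✓ (witness j=6)
  i=6: ✓ (witness j=7)
  i=7: ✓ (witness j=8)
  i=8: ✓ (witness j=9)
Positions where it holds: {0, 1, 2, 3, 5, 6, 7, 8} → 8.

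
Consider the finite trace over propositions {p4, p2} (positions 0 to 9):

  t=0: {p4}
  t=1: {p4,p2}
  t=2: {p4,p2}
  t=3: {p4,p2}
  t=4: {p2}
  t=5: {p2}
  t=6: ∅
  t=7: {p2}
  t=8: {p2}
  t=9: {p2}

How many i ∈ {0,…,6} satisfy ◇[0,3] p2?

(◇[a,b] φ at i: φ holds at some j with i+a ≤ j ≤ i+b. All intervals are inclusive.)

7

Evaluate at each i in [0,6]:
  i=0: ✓ (witness j=1)
  i=1: ✓ (witness j=1)
  i=2: ✓ (witness j=2)
  i=3: ✓ (witness j=3)
  i=4: ✓ (witness j=4)
  i=5: ✓ (witness j=5)
  i=6: ✓ (witness j=7)
Positions where it holds: {0, 1, 2, 3, 4, 5, 6} → 7.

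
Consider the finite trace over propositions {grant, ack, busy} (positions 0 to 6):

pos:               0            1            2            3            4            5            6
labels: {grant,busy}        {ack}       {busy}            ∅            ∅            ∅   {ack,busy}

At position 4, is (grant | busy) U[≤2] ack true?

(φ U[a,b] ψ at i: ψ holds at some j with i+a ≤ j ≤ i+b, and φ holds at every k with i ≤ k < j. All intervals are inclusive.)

Need some j in [4,6] with ack, and (grant | busy) at every k in [4,j-1].
  j=4: ack false.
  j=5: ack false.
  j=6: ack holds, but (grant | busy) fails at k=4 → not this j.
No j in the window works → until fails.

No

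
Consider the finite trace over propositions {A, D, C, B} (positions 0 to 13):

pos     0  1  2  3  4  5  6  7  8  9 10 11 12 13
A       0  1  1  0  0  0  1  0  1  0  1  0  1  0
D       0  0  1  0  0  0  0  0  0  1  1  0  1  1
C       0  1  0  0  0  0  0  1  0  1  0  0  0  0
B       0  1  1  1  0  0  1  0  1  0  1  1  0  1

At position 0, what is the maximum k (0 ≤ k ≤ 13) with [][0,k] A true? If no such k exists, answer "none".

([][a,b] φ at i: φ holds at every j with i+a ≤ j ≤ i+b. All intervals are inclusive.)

none

A must hold from j=0 onward; find where it first fails.
  j=0: fails → no k works.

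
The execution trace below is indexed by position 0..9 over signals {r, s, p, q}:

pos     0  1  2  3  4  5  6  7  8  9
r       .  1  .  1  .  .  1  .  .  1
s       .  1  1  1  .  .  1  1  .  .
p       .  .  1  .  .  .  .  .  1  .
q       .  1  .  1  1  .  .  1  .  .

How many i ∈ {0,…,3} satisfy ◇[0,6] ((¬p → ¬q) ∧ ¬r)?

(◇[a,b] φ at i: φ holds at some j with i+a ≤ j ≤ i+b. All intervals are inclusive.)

4

Evaluate at each i in [0,3]:
  i=0: ✓ (witness j=0)
  i=1: ✓ (witness j=2)
  i=2: ✓ (witness j=2)
  i=3: ✓ (witness j=5)
Positions where it holds: {0, 1, 2, 3} → 4.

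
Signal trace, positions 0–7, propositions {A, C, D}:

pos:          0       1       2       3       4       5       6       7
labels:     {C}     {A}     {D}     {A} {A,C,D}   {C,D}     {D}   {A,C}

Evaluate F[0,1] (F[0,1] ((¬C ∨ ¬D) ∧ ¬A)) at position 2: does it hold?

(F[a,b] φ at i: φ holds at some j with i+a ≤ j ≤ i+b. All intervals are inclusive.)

Check F[0,1] ((¬C ∨ ¬D) ∧ ¬A) at each j in [2,3]:
  j=2: holds (witness at 2)
  j=3: fails (none in [3,4])
Found at j=2 → formula holds.

Yes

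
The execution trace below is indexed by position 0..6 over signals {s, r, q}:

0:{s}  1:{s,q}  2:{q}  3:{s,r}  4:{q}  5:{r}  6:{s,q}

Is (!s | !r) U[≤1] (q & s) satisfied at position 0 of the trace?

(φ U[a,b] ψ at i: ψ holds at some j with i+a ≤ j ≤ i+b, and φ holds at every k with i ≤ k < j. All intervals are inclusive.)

True

Need some j in [0,1] with (q & s), and (!s | !r) at every k in [0,j-1].
  j=0: (q & s) false.
  j=1: (q & s) holds; (!s | !r) holds at every k in [0,0] → satisfied.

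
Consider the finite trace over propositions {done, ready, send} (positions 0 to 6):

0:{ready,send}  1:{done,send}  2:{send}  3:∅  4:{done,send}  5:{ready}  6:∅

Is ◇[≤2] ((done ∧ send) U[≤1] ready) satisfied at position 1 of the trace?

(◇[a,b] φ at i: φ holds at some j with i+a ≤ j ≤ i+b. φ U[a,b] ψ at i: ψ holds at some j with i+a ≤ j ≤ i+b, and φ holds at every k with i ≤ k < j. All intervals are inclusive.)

False

Check ((done ∧ send) U[≤1] ready) at each j in [1,3]:
  j=1: fails
  j=2: fails
  j=3: fails
No position in the window satisfies it → formula fails.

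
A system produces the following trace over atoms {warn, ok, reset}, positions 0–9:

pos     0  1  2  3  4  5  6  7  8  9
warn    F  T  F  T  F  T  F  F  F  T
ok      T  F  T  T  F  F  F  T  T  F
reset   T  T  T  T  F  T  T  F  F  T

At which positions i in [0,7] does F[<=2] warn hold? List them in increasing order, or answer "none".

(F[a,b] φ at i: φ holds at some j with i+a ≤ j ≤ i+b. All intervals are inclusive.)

0, 1, 2, 3, 4, 5, 7

Evaluate at each i in [0,7]:
  i=0: ✓ (witness j=1)
  i=1: ✓ (witness j=1)
  i=2: ✓ (witness j=3)
  i=3: ✓ (witness j=3)
  i=4: ✓ (witness j=5)
  i=5: ✓ (witness j=5)
  i=6: ✗ (none in [6,8])
  i=7: ✓ (witness j=9)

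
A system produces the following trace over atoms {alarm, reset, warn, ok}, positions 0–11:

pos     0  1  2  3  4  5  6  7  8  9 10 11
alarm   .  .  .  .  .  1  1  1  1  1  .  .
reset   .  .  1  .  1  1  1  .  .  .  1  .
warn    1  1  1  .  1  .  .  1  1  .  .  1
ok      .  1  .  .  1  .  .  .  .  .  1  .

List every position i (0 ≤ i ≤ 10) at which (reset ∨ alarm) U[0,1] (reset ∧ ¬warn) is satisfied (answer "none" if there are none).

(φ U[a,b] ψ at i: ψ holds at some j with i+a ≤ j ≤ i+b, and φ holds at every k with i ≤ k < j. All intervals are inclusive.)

Evaluate at each i in [0,10]:
  i=0: ✗ (no rhs in [0,1])
  i=1: ✗ (no rhs in [1,2])
  i=2: ✗ (no rhs in [2,3])
  i=3: ✗ (no rhs in [3,4])
  i=4: ✓ (rhs at j=5; lhs holds on [4,4])
  i=5: ✓ (rhs at j=5)
  i=6: ✓ (rhs at j=6)
  i=7: ✗ (no rhs in [7,8])
  i=8: ✗ (no rhs in [8,9])
  i=9: ✓ (rhs at j=10; lhs holds on [9,9])
  i=10: ✓ (rhs at j=10)

4, 5, 6, 9, 10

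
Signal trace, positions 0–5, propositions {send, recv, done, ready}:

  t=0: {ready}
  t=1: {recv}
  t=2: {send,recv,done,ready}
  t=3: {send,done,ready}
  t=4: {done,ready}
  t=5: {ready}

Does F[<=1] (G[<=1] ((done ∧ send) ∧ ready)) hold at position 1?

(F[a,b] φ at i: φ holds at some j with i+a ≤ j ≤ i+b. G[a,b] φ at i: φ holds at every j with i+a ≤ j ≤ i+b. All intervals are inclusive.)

Check G[<=1] ((done ∧ send) ∧ ready) at each j in [1,2]:
  j=1: fails at 1
  j=2: holds on [2,3]
Found at j=2 → formula holds.

Yes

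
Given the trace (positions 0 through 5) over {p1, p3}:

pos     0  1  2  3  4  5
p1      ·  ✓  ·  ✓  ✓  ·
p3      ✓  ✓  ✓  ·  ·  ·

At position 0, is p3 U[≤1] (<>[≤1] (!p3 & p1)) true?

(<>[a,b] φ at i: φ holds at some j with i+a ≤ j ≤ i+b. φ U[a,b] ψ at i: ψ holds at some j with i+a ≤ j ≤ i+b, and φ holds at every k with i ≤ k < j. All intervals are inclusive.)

Need some j in [0,1] with <>[≤1] (!p3 & p1), and p3 at every k in [0,j-1].
  j=0: <>[≤1] (!p3 & p1) — fails (none in [0,1]).
  j=1: <>[≤1] (!p3 & p1) — fails (none in [1,2]).
No j in the window works → until fails.

False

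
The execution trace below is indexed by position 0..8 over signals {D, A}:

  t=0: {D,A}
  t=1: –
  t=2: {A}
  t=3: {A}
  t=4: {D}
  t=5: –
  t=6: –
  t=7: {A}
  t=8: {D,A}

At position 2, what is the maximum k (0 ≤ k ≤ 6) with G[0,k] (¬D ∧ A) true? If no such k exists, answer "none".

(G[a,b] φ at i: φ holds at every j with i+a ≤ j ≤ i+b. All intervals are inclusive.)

(¬D ∧ A) must hold from j=2 onward; find where it first fails.
  j=2: holds
  j=3: holds
  j=4: fails
Holds on [2,3], so largest k = 1.

1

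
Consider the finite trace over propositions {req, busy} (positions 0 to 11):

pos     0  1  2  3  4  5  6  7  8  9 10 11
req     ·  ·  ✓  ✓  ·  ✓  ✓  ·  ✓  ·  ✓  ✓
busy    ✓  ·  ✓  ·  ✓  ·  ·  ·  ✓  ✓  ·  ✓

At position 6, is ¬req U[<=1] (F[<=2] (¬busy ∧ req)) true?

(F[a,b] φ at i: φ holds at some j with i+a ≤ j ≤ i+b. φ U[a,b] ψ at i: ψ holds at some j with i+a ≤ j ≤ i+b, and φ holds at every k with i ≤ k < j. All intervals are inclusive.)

Need some j in [6,7] with F[<=2] (¬busy ∧ req), and ¬req at every k in [6,j-1].
  j=6: F[<=2] (¬busy ∧ req) holds; no prefix to check → satisfied.

Holds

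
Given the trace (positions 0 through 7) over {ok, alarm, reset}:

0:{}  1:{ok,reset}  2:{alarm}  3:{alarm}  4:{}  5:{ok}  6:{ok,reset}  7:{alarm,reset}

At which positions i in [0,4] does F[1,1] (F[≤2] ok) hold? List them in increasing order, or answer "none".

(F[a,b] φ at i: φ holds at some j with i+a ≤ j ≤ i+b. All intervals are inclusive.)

0, 2, 3, 4

Evaluate at each i in [0,4]:
  i=0: ✓ (witness j=1)
  i=1: ✗ (none in [2,2])
  i=2: ✓ (witness j=3)
  i=3: ✓ (witness j=4)
  i=4: ✓ (witness j=5)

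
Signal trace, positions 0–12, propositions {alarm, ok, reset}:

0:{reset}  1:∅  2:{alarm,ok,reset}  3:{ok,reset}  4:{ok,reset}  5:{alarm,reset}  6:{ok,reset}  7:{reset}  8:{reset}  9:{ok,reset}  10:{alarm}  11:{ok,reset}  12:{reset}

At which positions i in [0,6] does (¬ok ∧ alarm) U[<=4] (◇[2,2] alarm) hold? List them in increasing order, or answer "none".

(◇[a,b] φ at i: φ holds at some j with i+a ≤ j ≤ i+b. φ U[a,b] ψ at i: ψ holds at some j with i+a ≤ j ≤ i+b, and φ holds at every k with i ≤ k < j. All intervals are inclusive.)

0, 3

Evaluate at each i in [0,6]:
  i=0: ✓ (rhs at j=0)
  i=1: ✗ (lhs fails at k=1 before rhs at j=3)
  i=2: ✗ (lhs fails at k=2 before rhs at j=3)
  i=3: ✓ (rhs at j=3)
  i=4: ✗ (lhs fails at k=4 before rhs at j=8)
  i=5: ✗ (lhs fails at k=6 before rhs at j=8)
  i=6: ✗ (lhs fails at k=6 before rhs at j=8)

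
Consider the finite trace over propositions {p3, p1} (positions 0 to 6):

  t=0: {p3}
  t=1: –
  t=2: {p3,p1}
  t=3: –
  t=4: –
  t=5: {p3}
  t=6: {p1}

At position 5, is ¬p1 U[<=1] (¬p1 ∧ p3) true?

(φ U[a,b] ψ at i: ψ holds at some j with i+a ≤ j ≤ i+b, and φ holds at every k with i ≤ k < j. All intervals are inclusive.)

Yes

Need some j in [5,6] with (¬p1 ∧ p3), and ¬p1 at every k in [5,j-1].
  j=5: (¬p1 ∧ p3) holds; no prefix to check → satisfied.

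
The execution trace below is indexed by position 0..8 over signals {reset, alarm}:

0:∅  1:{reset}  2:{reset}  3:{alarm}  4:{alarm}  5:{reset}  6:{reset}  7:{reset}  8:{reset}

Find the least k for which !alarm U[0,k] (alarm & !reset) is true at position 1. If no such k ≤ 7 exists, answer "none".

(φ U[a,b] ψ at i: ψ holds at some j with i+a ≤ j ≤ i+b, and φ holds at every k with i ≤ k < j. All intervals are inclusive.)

Need earliest j ≥ 1 with (alarm & !reset), and !alarm at every k in [1,j-1].
  j=1: rhs fails.
  j=2: rhs fails.
  j=3: rhs holds; lhs holds on [1,2]. k = 2.

2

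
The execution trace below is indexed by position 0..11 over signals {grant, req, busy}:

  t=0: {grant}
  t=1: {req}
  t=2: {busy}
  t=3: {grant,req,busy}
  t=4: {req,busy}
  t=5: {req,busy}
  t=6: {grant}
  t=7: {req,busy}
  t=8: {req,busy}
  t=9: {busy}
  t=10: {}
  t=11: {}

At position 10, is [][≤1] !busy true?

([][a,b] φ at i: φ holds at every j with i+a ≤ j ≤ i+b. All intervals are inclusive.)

True

Check !busy at every j in [10,11]:
  j=10: true
  j=11: true
All positions satisfy it → formula holds.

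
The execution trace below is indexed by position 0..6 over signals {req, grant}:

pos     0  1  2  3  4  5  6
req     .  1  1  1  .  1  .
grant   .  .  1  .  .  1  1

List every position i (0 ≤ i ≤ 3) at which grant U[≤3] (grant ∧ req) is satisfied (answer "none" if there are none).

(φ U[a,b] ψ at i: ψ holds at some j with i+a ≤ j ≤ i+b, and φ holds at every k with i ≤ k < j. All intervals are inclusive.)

2

Evaluate at each i in [0,3]:
  i=0: ✗ (lhs fails at k=0 before rhs at j=2)
  i=1: ✗ (lhs fails at k=1 before rhs at j=2)
  i=2: ✓ (rhs at j=2)
  i=3: ✗ (lhs fails at k=3 before rhs at j=5)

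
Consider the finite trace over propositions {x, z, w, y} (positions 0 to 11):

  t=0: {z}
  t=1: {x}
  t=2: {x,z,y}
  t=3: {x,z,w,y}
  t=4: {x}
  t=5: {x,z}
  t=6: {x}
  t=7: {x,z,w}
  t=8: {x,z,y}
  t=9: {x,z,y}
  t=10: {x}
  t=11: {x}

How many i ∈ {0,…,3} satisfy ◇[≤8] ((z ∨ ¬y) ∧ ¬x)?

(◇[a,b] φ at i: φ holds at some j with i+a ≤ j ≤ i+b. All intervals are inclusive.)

Evaluate at each i in [0,3]:
  i=0: ✓ (witness j=0)
  i=1: ✗ (none in [1,9])
  i=2: ✗ (none in [2,10])
  i=3: ✗ (none in [3,11])
Positions where it holds: {0} → 1.

1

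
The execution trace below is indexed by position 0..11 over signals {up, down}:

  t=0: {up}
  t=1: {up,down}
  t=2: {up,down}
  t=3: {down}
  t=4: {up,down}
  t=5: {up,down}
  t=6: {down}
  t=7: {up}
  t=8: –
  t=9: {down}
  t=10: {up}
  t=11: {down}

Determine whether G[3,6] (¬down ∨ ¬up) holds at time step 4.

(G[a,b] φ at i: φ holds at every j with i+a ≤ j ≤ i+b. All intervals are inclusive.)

Check (¬down ∨ ¬up) at every j in [7,10]:
  j=7: true
  j=8: true
  j=9: true
  j=10: true
All positions satisfy it → formula holds.

True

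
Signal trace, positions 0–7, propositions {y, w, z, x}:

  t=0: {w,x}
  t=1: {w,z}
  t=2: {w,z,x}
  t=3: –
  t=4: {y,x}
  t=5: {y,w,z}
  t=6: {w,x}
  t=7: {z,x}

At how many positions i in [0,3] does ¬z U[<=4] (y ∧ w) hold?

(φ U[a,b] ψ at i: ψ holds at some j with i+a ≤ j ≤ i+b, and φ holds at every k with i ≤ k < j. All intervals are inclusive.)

Evaluate at each i in [0,3]:
  i=0: ✗ (no rhs in [0,4])
  i=1: ✗ (lhs fails at k=1 before rhs at j=5)
  i=2: ✗ (lhs fails at k=2 before rhs at j=5)
  i=3: ✓ (rhs at j=5; lhs holds on [3,4])
Positions where it holds: {3} → 1.

1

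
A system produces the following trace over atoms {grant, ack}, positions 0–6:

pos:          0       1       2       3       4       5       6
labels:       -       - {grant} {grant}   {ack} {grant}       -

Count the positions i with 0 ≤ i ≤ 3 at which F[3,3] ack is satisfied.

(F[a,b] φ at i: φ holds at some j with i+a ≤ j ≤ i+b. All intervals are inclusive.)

Evaluate at each i in [0,3]:
  i=0: ✗ (none in [3,3])
  i=1: ✓ (witness j=4)
  i=2: ✗ (none in [5,5])
  i=3: ✗ (none in [6,6])
Positions where it holds: {1} → 1.

1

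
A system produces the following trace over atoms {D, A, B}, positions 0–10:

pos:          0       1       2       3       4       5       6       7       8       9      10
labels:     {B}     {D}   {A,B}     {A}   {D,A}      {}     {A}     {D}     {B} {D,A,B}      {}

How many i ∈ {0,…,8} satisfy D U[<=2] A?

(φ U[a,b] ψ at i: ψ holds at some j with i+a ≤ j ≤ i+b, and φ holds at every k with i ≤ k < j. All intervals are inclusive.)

Evaluate at each i in [0,8]:
  i=0: ✗ (lhs fails at k=0 before rhs at j=2)
  i=1: ✓ (rhs at j=2; lhs holds on [1,1])
  i=2: ✓ (rhs at j=2)
  i=3: ✓ (rhs at j=3)
  i=4: ✓ (rhs at j=4)
  i=5: ✗ (lhs fails at k=5 before rhs at j=6)
  i=6: ✓ (rhs at j=6)
  i=7: ✗ (lhs fails at k=8 before rhs at j=9)
  i=8: ✗ (lhs fails at k=8 before rhs at j=9)
Positions where it holds: {1, 2, 3, 4, 6} → 5.

5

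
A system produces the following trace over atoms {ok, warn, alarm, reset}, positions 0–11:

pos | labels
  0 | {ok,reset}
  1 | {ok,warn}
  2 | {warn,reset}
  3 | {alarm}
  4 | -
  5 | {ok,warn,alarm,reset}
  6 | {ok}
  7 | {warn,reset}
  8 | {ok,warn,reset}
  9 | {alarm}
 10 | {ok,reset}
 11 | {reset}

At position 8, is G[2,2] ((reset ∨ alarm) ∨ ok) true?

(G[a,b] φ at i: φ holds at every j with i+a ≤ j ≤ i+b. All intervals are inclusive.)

Check ((reset ∨ alarm) ∨ ok) at every j in [10,10]:
  j=10: true
All positions satisfy it → formula holds.

Yes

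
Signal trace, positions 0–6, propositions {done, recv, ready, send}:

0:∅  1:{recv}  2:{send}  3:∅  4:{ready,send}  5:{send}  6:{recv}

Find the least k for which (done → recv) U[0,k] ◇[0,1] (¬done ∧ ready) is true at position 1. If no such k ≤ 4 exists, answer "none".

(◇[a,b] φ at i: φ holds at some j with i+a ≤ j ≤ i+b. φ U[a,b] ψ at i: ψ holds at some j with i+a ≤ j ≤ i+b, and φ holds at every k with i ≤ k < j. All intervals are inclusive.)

2

Need earliest j ≥ 1 with ◇[0,1] (¬done ∧ ready), and (done → recv) at every k in [1,j-1].
  j=1: rhs fails.
  j=2: rhs fails.
  j=3: rhs holds; lhs holds on [1,2]. k = 2.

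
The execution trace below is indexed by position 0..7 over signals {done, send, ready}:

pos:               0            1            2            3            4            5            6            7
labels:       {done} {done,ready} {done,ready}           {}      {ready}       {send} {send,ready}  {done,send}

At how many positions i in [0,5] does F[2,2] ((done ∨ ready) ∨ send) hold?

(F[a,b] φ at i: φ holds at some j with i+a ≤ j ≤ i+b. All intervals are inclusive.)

5

Evaluate at each i in [0,5]:
  i=0: ✓ (witness j=2)
  i=1: ✗ (none in [3,3])
  i=2: ✓ (witness j=4)
  i=3: ✓ (witness j=5)
  i=4: ✓ (witness j=6)
  i=5: ✓ (witness j=7)
Positions where it holds: {0, 2, 3, 4, 5} → 5.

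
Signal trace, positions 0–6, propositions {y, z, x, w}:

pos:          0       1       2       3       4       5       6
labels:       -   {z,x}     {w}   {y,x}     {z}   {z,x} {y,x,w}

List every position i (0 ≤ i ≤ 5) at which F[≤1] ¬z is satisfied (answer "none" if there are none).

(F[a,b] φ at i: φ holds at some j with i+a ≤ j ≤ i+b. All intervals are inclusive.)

0, 1, 2, 3, 5

Evaluate at each i in [0,5]:
  i=0: ✓ (witness j=0)
  i=1: ✓ (witness j=2)
  i=2: ✓ (witness j=2)
  i=3: ✓ (witness j=3)
  i=4: ✗ (none in [4,5])
  i=5: ✓ (witness j=6)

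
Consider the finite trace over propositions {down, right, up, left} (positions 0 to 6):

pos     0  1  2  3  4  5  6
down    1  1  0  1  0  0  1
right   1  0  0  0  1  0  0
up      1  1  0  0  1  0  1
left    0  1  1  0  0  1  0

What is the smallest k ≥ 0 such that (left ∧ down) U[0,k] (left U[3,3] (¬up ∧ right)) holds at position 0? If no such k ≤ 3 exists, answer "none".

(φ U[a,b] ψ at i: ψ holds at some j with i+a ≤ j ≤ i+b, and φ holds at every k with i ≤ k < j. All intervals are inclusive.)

Need earliest j ≥ 0 with (left U[3,3] (¬up ∧ right)), and (left ∧ down) at every k in [0,j-1].
  j=0: rhs fails.
  j=1: rhs fails.
  j=2: rhs fails.
  j=3: rhs fails.
No witness within the range → none.

none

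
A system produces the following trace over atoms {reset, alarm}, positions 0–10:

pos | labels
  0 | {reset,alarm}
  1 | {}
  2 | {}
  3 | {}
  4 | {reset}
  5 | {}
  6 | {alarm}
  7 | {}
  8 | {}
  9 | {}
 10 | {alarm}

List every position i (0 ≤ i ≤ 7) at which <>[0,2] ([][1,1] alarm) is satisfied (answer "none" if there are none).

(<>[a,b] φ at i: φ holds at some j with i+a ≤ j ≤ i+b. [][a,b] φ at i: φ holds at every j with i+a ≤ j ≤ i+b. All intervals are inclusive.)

3, 4, 5, 7

Evaluate at each i in [0,7]:
  i=0: ✗ (none in [0,2])
  i=1: ✗ (none in [1,3])
  i=2: ✗ (none in [2,4])
  i=3: ✓ (witness j=5)
  i=4: ✓ (witness j=5)
  i=5: ✓ (witness j=5)
  i=6: ✗ (none in [6,8])
  i=7: ✓ (witness j=9)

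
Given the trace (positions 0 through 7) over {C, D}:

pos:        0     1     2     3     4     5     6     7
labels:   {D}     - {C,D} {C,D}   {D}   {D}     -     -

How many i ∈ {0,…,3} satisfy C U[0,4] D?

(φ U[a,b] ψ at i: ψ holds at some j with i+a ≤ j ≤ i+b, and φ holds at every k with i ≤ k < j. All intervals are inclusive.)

3

Evaluate at each i in [0,3]:
  i=0: ✓ (rhs at j=0)
  i=1: ✗ (lhs fails at k=1 before rhs at j=2)
  i=2: ✓ (rhs at j=2)
  i=3: ✓ (rhs at j=3)
Positions where it holds: {0, 2, 3} → 3.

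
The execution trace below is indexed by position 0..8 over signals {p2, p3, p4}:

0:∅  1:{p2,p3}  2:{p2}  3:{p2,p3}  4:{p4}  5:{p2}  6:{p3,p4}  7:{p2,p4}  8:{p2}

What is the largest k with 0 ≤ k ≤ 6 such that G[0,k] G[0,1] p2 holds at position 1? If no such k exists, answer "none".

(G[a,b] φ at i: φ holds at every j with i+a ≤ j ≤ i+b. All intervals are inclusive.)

G[0,1] p2 must hold from j=1 onward; find where it first fails.
  j=1: holds
  j=2: holds
  j=3: fails
Holds on [1,2], so largest k = 1.

1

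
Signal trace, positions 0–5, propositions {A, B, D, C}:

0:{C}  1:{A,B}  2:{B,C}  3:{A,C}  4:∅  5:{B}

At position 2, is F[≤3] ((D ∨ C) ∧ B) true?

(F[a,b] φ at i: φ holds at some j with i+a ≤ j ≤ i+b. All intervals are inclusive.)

True

Check ((D ∨ C) ∧ B) at each j in [2,5]:
  j=2: true
  j=3: false
  j=4: false
  j=5: false
Found at j=2 → formula holds.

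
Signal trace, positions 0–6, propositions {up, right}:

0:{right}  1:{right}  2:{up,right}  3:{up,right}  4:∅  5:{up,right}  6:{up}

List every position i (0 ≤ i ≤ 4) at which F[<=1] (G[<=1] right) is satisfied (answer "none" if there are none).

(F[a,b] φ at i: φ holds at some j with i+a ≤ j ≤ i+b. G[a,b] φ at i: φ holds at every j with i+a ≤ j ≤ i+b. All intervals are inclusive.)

0, 1, 2

Evaluate at each i in [0,4]:
  i=0: ✓ (witness j=0)
  i=1: ✓ (witness j=1)
  i=2: ✓ (witness j=2)
  i=3: ✗ (none in [3,4])
  i=4: ✗ (none in [4,5])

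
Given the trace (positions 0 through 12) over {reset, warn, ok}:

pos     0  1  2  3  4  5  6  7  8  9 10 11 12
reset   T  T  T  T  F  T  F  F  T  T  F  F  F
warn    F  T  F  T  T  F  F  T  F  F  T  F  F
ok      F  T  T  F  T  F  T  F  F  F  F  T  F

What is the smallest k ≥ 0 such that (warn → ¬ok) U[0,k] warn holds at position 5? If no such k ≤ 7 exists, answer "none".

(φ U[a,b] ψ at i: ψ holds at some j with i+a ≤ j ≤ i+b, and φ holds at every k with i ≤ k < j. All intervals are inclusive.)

Need earliest j ≥ 5 with warn, and (warn → ¬ok) at every k in [5,j-1].
  j=5: rhs fails.
  j=6: rhs fails.
  j=7: rhs holds; lhs holds on [5,6]. k = 2.

2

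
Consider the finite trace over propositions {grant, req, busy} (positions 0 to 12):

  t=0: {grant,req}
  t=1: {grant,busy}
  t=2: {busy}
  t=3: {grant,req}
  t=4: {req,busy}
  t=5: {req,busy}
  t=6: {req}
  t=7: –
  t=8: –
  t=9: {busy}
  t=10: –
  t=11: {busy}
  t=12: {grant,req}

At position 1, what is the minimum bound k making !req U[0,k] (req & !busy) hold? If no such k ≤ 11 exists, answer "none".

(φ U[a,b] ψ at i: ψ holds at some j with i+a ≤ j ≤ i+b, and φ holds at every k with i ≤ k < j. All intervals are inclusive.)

2

Need earliest j ≥ 1 with (req & !busy), and !req at every k in [1,j-1].
  j=1: rhs fails.
  j=2: rhs fails.
  j=3: rhs holds; lhs holds on [1,2]. k = 2.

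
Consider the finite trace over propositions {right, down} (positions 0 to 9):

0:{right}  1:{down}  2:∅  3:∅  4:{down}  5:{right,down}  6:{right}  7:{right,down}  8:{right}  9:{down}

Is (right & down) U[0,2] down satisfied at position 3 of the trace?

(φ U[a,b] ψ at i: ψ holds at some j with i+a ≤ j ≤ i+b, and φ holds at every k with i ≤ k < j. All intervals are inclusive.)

No

Need some j in [3,5] with down, and (right & down) at every k in [3,j-1].
  j=3: down false.
  j=4: down holds, but (right & down) fails at k=3 → not this j.
  j=5: down holds, but (right & down) fails at k=3 → not this j.
No j in the window works → until fails.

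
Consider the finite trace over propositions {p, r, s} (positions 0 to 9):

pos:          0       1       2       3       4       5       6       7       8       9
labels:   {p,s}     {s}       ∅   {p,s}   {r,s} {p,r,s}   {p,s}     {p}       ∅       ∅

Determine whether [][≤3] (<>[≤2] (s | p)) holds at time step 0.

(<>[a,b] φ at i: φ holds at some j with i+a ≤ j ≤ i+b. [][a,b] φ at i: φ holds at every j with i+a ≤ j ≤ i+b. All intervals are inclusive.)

Check <>[≤2] (s | p) at every j in [0,3]:
  j=0: holds (witness at 0)
  j=1: holds (witness at 1)
  j=2: holds (witness at 3)
  j=3: holds (witness at 3)
All positions satisfy it → formula holds.

True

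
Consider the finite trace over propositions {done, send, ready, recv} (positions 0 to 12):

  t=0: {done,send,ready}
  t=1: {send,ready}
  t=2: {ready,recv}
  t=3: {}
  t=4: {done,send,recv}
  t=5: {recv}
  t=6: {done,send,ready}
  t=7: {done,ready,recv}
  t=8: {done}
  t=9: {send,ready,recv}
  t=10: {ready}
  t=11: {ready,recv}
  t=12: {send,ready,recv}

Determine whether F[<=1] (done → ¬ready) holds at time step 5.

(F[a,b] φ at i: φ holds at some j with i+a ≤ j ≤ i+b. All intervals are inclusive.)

Check (done → ¬ready) at each j in [5,6]:
  j=5: true
  j=6: false
Found at j=5 → formula holds.

Yes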